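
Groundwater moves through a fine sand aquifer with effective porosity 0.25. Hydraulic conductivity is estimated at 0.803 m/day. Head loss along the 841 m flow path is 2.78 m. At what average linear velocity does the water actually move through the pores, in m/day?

Hydraulic gradient i = Δh / L = 2.78 / 841 = 0.003306.
Darcy flux q = K · i = 0.8030 × 0.003306 = 0.002654 m/day.
Seepage velocity v = q / n_e = 0.002654 / 0.25 = 0.01062 m/day.

0.0106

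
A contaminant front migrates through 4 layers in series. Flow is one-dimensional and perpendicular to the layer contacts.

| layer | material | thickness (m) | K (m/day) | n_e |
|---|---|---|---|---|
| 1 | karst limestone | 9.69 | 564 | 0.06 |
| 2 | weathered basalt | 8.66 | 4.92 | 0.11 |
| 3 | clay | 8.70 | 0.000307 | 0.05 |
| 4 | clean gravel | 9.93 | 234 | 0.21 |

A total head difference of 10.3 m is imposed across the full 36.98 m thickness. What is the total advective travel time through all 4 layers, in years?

With flow normal to the layers, continuity requires the same specific discharge q through every layer.
Σ(b_i/K_i) = 9.69/564 + 8.66/4.92 + 8.70/0.000307 + 9.93/234 = 28341 d.
q = Δh / Σ(b_i/K_i) = 10.3 / 28341 = 0.0003634 m/day.
In each layer the seepage velocity is v_i = q/n_i, so the layer transit time is t_i = b_i·n_i / q:
  layer 1 (karst limestone): t_1 = 9.69 × 0.06 / 0.0003634 = 1600 d
  layer 2 (weathered basalt): t_2 = 8.66 × 0.11 / 0.0003634 = 2621 d
  layer 3 (clay): t_3 = 8.70 × 0.05 / 0.0003634 = 1197 d
  layer 4 (clean gravel): t_4 = 9.93 × 0.21 / 0.0003634 = 5738 d
Total t = Σ t_i = 11155 days = 30.54 years.

30.5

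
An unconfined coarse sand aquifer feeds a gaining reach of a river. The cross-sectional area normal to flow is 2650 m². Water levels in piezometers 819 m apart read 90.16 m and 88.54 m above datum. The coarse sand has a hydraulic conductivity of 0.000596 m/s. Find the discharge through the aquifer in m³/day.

Convert K: 0.000596 m/s × 86400 = 51.49 m/day.
Hydraulic gradient i = (90.16 − 88.54) / 819 = 1.62 / 819 = 0.001978.
Darcy's law: Q = K · A · i = 51.49 × 2650 × 0.001978 = 269.9 m³/day.

270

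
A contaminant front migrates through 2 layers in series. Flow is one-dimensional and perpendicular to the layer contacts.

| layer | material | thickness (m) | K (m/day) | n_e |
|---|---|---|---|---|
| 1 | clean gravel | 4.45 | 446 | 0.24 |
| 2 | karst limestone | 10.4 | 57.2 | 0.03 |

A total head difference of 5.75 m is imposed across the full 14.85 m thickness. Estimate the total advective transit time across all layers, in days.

With flow normal to the layers, continuity requires the same specific discharge q through every layer.
Σ(b_i/K_i) = 4.45/446 + 10.4/57.2 = 0.1918 d.
q = Δh / Σ(b_i/K_i) = 5.75 / 0.1918 = 29.98 m/day.
In each layer the seepage velocity is v_i = q/n_i, so the layer transit time is t_i = b_i·n_i / q:
  layer 1 (clean gravel): t_1 = 4.45 × 0.24 / 29.98 = 0.03562 d
  layer 2 (karst limestone): t_2 = 10.4 × 0.03 / 29.98 = 0.01041 d
Total t = Σ t_i = 0.04603 days.

0.0460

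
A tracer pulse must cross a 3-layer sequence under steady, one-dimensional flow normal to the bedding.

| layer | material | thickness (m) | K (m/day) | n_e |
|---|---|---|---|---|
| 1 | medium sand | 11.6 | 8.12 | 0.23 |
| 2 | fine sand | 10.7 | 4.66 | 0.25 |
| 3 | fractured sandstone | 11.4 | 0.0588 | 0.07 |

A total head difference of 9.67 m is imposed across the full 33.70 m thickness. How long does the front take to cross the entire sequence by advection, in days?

125

With flow normal to the layers, continuity requires the same specific discharge q through every layer.
Σ(b_i/K_i) = 11.6/8.12 + 10.7/4.66 + 11.4/0.0588 = 197.6 d.
q = Δh / Σ(b_i/K_i) = 9.67 / 197.6 = 0.04894 m/day.
In each layer the seepage velocity is v_i = q/n_i, so the layer transit time is t_i = b_i·n_i / q:
  layer 1 (medium sand): t_1 = 11.6 × 0.23 / 0.04894 = 54.52 d
  layer 2 (fine sand): t_2 = 10.7 × 0.25 / 0.04894 = 54.66 d
  layer 3 (fractured sandstone): t_3 = 11.4 × 0.07 / 0.04894 = 16.31 d
Total t = Σ t_i = 125.5 days.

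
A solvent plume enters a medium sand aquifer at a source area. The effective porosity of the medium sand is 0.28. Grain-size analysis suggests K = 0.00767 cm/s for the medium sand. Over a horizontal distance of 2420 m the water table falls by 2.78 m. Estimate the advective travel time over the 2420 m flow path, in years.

244

Convert K: 0.00767 cm/s × 864 = 6.627 m/day.
Hydraulic gradient i = Δh / L = 2.78 / 2420 = 0.001149.
Darcy flux q = K · i = 6.627 × 0.001149 = 0.007613 m/day.
Seepage velocity v = q / n_e = 0.007613 / 0.28 = 0.02719 m/day.
Travel time t = L / v = 2420 / 0.02719 = 89009 days = 243.7 years.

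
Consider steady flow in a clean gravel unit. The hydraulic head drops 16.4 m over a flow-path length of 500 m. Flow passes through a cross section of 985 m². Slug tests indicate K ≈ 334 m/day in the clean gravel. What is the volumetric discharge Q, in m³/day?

Hydraulic gradient i = Δh / L = 16.4 / 500 = 0.03280.
Darcy's law: Q = K · A · i = 334.0 × 985.0 × 0.03280 = 10791 m³/day.

10800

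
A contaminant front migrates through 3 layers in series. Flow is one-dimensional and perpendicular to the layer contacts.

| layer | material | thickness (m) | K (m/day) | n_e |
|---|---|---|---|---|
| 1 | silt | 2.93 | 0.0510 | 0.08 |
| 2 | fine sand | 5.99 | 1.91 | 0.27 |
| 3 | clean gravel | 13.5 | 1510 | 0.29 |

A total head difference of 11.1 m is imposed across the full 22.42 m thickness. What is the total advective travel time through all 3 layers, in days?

With flow normal to the layers, continuity requires the same specific discharge q through every layer.
Σ(b_i/K_i) = 2.93/0.0510 + 5.99/1.91 + 13.5/1510 = 60.60 d.
q = Δh / Σ(b_i/K_i) = 11.1 / 60.60 = 0.1832 m/day.
In each layer the seepage velocity is v_i = q/n_i, so the layer transit time is t_i = b_i·n_i / q:
  layer 1 (silt): t_1 = 2.93 × 0.08 / 0.1832 = 1.280 d
  layer 2 (fine sand): t_2 = 5.99 × 0.27 / 0.1832 = 8.829 d
  layer 3 (clean gravel): t_3 = 13.5 × 0.29 / 0.1832 = 21.37 d
Total t = Σ t_i = 31.48 days.

31.5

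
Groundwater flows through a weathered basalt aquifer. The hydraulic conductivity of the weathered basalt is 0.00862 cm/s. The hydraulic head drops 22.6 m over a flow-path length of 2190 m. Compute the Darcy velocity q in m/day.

0.0769

Convert K: 0.00862 cm/s × 864 = 7.448 m/day.
Hydraulic gradient i = Δh / L = 22.6 / 2190 = 0.01032.
Specific discharge q = K · i = 7.448 × 0.01032 = 0.07686 m/day.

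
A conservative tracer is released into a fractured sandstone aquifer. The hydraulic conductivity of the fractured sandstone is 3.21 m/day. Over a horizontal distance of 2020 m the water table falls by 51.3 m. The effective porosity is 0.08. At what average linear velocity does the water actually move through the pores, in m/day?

Hydraulic gradient i = Δh / L = 51.3 / 2020 = 0.02540.
Darcy flux q = K · i = 3.210 × 0.02540 = 0.08152 m/day.
Seepage velocity v = q / n_e = 0.08152 / 0.08 = 1.019 m/day.

1.02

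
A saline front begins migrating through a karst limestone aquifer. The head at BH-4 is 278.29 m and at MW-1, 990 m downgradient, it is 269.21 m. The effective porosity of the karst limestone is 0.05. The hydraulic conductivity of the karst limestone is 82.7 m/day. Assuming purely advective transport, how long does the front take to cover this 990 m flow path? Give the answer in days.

65.3

Hydraulic gradient i = (278.29 − 269.21) / 990 = 9.08 / 990 = 0.009172.
Darcy flux q = K · i = 82.70 × 0.009172 = 0.7585 m/day.
Seepage velocity v = q / n_e = 0.7585 / 0.05 = 15.17 m/day.
Travel time t = L / v = 990 / 15.17 = 65.26 days.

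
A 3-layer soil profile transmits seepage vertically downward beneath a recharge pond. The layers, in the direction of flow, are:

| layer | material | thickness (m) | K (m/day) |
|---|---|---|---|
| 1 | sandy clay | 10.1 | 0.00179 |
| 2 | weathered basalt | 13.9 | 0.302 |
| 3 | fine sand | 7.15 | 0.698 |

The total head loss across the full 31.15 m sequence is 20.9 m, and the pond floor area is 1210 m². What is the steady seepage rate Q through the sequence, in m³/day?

Flow is perpendicular to layering, so the layers act in series and the equivalent K is the thickness-weighted harmonic mean.
Total thickness L = 10.1 + 13.9 + 7.15 = 31.15 m.
Σ(b_i/K_i) = 10.1/0.00179 + 13.9/0.302 + 7.15/0.698 = 5699 d.
K_eq = L / Σ(b_i/K_i) = 31.15 / 5699 = 0.005466 m/day.
Q = K_eq · A · (Δh/L) = 0.005466 × 1210 × (20.9/31.15) = 4.438 m³/day.

4.44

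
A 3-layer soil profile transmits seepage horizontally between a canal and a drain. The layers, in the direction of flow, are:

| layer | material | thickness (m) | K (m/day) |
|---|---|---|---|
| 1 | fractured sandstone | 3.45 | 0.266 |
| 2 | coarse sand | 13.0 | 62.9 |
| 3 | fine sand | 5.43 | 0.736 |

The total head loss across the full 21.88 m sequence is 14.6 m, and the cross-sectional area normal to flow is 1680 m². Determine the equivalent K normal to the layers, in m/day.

1.06

Flow is perpendicular to layering, so the layers act in series and the equivalent K is the thickness-weighted harmonic mean.
Total thickness L = 3.45 + 13.0 + 5.43 = 21.88 m.
Σ(b_i/K_i) = 3.45/0.266 + 13.0/62.9 + 5.43/0.736 = 20.55 d.
K_eq = L / Σ(b_i/K_i) = 21.88 / 20.55 = 1.064 m/day.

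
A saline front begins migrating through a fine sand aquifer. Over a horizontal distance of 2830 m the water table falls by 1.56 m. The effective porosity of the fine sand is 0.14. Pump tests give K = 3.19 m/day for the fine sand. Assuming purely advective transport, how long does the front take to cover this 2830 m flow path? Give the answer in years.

Hydraulic gradient i = Δh / L = 1.56 / 2830 = 0.0005512.
Darcy flux q = K · i = 3.190 × 0.0005512 = 0.001758 m/day.
Seepage velocity v = q / n_e = 0.001758 / 0.14 = 0.01256 m/day.
Travel time t = L / v = 2830 / 0.01256 = 2.253e+05 days = 616.9 years.

617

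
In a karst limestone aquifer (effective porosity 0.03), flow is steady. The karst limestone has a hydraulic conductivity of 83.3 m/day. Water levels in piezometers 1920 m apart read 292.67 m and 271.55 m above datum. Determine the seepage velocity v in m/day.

30.5

Hydraulic gradient i = (292.67 − 271.55) / 1920 = 21.12 / 1920 = 0.01100.
Darcy flux q = K · i = 83.30 × 0.01100 = 0.9163 m/day.
Seepage velocity v = q / n_e = 0.9163 / 0.03 = 30.54 m/day.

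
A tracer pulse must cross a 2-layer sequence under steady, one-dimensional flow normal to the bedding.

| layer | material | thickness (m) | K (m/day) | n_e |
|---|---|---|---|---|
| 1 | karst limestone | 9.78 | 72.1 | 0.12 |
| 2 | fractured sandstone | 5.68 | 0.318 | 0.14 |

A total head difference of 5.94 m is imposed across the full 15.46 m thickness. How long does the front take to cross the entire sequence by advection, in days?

With flow normal to the layers, continuity requires the same specific discharge q through every layer.
Σ(b_i/K_i) = 9.78/72.1 + 5.68/0.318 = 18.00 d.
q = Δh / Σ(b_i/K_i) = 5.94 / 18.00 = 0.3300 m/day.
In each layer the seepage velocity is v_i = q/n_i, so the layer transit time is t_i = b_i·n_i / q:
  layer 1 (karst limestone): t_1 = 9.78 × 0.12 / 0.3300 = 3.556 d
  layer 2 (fractured sandstone): t_2 = 5.68 × 0.14 / 0.3300 = 2.409 d
Total t = Σ t_i = 5.965 days.

5.97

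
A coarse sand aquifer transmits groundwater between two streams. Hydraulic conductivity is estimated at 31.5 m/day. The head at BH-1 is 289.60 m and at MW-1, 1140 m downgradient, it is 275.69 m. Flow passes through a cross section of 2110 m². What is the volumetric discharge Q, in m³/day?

811

Hydraulic gradient i = (289.60 − 275.69) / 1140 = 13.91 / 1140 = 0.01220.
Darcy's law: Q = K · A · i = 31.50 × 2110 × 0.01220 = 811.0 m³/day.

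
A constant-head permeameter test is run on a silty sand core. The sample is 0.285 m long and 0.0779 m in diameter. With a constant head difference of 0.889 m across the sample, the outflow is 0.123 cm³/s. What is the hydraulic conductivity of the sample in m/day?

Cross-sectional area A = π·(d/2)² = π × (0.0779/2)² = 0.004766 m².
Convert discharge: 0.123 cm³/s = 1.230e-07 m³/s.
Darcy's law rearranged: K = Q·L / (A·Δh) = 1.230e-07 × 0.285 / (0.004766 × 0.889) = 8.273e-06 m/s = 0.7148 m/day.

0.715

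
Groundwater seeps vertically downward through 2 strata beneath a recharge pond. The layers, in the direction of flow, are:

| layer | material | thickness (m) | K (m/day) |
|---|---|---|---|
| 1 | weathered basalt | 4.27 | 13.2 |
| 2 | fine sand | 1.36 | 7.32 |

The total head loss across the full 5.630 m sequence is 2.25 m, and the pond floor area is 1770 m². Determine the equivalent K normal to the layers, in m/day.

11.1

Flow is perpendicular to layering, so the layers act in series and the equivalent K is the thickness-weighted harmonic mean.
Total thickness L = 4.27 + 1.36 = 5.630 m.
Σ(b_i/K_i) = 4.27/13.2 + 1.36/7.32 = 0.5093 d.
K_eq = L / Σ(b_i/K_i) = 5.630 / 0.5093 = 11.05 m/day.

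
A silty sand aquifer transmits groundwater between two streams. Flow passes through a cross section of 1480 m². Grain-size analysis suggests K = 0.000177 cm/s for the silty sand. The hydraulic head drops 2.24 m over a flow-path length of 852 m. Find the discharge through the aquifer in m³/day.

0.595

Convert K: 0.000177 cm/s × 864 = 0.1529 m/day.
Hydraulic gradient i = Δh / L = 2.24 / 852 = 0.002629.
Darcy's law: Q = K · A · i = 0.1529 × 1480 × 0.002629 = 0.5951 m³/day.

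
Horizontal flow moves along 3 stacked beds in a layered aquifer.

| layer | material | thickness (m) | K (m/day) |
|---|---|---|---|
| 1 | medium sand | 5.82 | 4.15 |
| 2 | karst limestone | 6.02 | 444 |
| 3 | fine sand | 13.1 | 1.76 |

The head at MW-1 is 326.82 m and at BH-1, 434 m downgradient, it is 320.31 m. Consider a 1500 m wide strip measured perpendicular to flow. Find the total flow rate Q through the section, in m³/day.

61200

Flow is parallel to layering, so each bed carries its own Darcy discharge and the transmissivities add.
Σ(K_i·b_i) = 4.15×5.82 + 444×6.02 + 1.76×13.1 = 2720 m²/day.
Hydraulic gradient i = (326.82 − 320.31) / 434 = 6.51 / 434 = 0.01500.
Q = Σ(K_i·b_i) · W · i = 2720 × 1500 × 0.01500 = 61202 m³/day.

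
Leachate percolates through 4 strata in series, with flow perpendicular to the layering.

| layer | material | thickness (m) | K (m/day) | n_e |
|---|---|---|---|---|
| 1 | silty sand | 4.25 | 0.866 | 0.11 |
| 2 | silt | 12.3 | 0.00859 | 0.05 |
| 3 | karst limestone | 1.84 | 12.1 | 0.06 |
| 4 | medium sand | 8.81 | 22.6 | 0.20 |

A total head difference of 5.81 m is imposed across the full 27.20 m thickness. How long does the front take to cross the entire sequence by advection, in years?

With flow normal to the layers, continuity requires the same specific discharge q through every layer.
Σ(b_i/K_i) = 4.25/0.866 + 12.3/0.00859 + 1.84/12.1 + 8.81/22.6 = 1437 d.
q = Δh / Σ(b_i/K_i) = 5.81 / 1437 = 0.004042 m/day.
In each layer the seepage velocity is v_i = q/n_i, so the layer transit time is t_i = b_i·n_i / q:
  layer 1 (silty sand): t_1 = 4.25 × 0.11 / 0.004042 = 115.7 d
  layer 2 (silt): t_2 = 12.3 × 0.05 / 0.004042 = 152.1 d
  layer 3 (karst limestone): t_3 = 1.84 × 0.06 / 0.004042 = 27.31 d
  layer 4 (medium sand): t_4 = 8.81 × 0.20 / 0.004042 = 435.9 d
Total t = Σ t_i = 731.0 days = 2.001 years.

2.00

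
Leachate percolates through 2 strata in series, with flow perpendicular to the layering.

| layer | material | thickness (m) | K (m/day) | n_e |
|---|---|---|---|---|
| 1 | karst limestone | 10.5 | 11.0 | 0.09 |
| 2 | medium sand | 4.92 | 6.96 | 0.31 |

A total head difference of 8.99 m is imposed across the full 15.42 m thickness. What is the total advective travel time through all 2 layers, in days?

With flow normal to the layers, continuity requires the same specific discharge q through every layer.
Σ(b_i/K_i) = 10.5/11.0 + 4.92/6.96 = 1.661 d.
q = Δh / Σ(b_i/K_i) = 8.99 / 1.661 = 5.411 m/day.
In each layer the seepage velocity is v_i = q/n_i, so the layer transit time is t_i = b_i·n_i / q:
  layer 1 (karst limestone): t_1 = 10.5 × 0.09 / 5.411 = 0.1746 d
  layer 2 (medium sand): t_2 = 4.92 × 0.31 / 5.411 = 0.2819 d
Total t = Σ t_i = 0.4565 days.

0.457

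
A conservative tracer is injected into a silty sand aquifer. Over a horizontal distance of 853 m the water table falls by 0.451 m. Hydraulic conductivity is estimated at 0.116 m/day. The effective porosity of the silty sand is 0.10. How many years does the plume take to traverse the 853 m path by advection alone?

3810

Hydraulic gradient i = Δh / L = 0.451 / 853 = 0.0005287.
Darcy flux q = K · i = 0.1160 × 0.0005287 = 6.133e-05 m/day.
Seepage velocity v = q / n_e = 6.133e-05 / 0.10 = 0.0006133 m/day.
Travel time t = L / v = 853 / 0.0006133 = 1.391e+06 days = 3808 years.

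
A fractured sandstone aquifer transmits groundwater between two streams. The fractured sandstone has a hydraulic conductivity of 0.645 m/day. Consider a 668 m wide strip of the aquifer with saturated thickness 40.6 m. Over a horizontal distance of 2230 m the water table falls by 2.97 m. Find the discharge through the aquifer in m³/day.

23.3

Cross-sectional area A = 668 × 40.6 = 27121 m².
Hydraulic gradient i = Δh / L = 2.97 / 2230 = 0.001332.
Darcy's law: Q = K · A · i = 0.6450 × 27121 × 0.001332 = 23.30 m³/day.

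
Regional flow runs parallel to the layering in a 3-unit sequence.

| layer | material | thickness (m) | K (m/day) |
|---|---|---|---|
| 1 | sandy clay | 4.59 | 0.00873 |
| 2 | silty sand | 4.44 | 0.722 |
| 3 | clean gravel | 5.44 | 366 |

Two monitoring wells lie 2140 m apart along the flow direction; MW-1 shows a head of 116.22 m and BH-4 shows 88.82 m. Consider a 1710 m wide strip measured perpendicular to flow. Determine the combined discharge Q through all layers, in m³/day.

Flow is parallel to layering, so each bed carries its own Darcy discharge and the transmissivities add.
Σ(K_i·b_i) = 0.00873×4.59 + 0.722×4.44 + 366×5.44 = 1994 m²/day.
Hydraulic gradient i = (116.22 − 88.82) / 2140 = 27.4 / 2140 = 0.01280.
Q = Σ(K_i·b_i) · W · i = 1994 × 1710 × 0.01280 = 43664 m³/day.

43700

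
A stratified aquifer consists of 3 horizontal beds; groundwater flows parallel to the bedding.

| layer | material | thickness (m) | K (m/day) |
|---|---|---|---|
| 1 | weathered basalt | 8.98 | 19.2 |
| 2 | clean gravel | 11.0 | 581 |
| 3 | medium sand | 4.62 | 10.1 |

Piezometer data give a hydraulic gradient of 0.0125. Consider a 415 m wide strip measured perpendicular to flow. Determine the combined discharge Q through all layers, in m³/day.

Flow is parallel to layering, so each bed carries its own Darcy discharge and the transmissivities add.
Σ(K_i·b_i) = 19.2×8.98 + 581×11.0 + 10.1×4.62 = 6610 m²/day.
Hydraulic gradient i = 0.0125.
Q = Σ(K_i·b_i) · W · i = 6610 × 415 × 0.01250 = 34290 m³/day.

34300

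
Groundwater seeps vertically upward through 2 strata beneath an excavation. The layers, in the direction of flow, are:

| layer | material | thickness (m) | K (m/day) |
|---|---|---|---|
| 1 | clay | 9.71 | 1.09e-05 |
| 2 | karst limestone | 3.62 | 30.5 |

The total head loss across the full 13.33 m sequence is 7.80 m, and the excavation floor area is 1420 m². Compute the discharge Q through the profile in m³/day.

Flow is perpendicular to layering, so the layers act in series and the equivalent K is the thickness-weighted harmonic mean.
Total thickness L = 9.71 + 3.62 = 13.33 m.
Σ(b_i/K_i) = 9.71/1.09e-05 + 3.62/30.5 = 8.908e+05 d.
K_eq = L / Σ(b_i/K_i) = 13.33 / 8.908e+05 = 1.496e-05 m/day.
Q = K_eq · A · (Δh/L) = 1.496e-05 × 1420 × (7.80/13.33) = 0.01243 m³/day.

0.0124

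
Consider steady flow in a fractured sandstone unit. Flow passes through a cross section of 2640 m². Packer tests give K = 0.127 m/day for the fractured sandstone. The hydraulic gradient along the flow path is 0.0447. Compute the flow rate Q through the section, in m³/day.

Hydraulic gradient i = 0.0447.
Darcy's law: Q = K · A · i = 0.1270 × 2640 × 0.04470 = 14.99 m³/day.

15.0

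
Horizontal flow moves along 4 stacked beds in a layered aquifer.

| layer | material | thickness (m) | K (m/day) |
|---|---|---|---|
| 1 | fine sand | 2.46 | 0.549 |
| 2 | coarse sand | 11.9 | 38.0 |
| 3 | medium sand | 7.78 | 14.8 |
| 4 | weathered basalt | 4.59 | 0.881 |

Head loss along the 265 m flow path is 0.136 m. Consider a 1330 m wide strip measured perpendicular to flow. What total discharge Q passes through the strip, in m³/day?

391

Flow is parallel to layering, so each bed carries its own Darcy discharge and the transmissivities add.
Σ(K_i·b_i) = 0.549×2.46 + 38.0×11.9 + 14.8×7.78 + 0.881×4.59 = 572.7 m²/day.
Hydraulic gradient i = Δh / L = 0.136 / 265 = 0.0005132.
Q = Σ(K_i·b_i) · W · i = 572.7 × 1330 × 0.0005132 = 390.9 m³/day.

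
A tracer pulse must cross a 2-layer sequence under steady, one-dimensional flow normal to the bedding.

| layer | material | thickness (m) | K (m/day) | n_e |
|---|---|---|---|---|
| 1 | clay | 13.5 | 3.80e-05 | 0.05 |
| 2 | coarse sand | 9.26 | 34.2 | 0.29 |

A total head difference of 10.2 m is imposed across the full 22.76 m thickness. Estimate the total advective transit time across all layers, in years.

With flow normal to the layers, continuity requires the same specific discharge q through every layer.
Σ(b_i/K_i) = 13.5/3.80e-05 + 9.26/34.2 = 3.553e+05 d.
q = Δh / Σ(b_i/K_i) = 10.2 / 3.553e+05 = 2.871e-05 m/day.
In each layer the seepage velocity is v_i = q/n_i, so the layer transit time is t_i = b_i·n_i / q:
  layer 1 (clay): t_1 = 13.5 × 0.05 / 2.871e-05 = 23510 d
  layer 2 (coarse sand): t_2 = 9.26 × 0.29 / 2.871e-05 = 93532 d
Total t = Σ t_i = 1.170e+05 days = 320.4 years.

320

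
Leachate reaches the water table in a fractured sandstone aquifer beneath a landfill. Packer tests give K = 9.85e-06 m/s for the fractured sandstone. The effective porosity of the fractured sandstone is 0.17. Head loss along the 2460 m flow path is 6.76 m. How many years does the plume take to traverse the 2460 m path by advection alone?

490

Convert K: 9.85e-06 m/s × 86400 = 0.8510 m/day.
Hydraulic gradient i = Δh / L = 6.76 / 2460 = 0.002748.
Darcy flux q = K · i = 0.8510 × 0.002748 = 0.002339 m/day.
Seepage velocity v = q / n_e = 0.002339 / 0.17 = 0.01376 m/day.
Travel time t = L / v = 2460 / 0.01376 = 1.788e+05 days = 489.6 years.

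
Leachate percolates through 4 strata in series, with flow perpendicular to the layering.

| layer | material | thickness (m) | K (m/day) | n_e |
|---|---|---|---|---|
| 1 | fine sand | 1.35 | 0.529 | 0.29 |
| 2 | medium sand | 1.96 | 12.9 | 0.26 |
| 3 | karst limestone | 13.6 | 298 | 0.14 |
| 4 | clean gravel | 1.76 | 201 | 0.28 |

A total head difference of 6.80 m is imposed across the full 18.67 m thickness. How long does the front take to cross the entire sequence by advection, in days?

1.34

With flow normal to the layers, continuity requires the same specific discharge q through every layer.
Σ(b_i/K_i) = 1.35/0.529 + 1.96/12.9 + 13.6/298 + 1.76/201 = 2.758 d.
q = Δh / Σ(b_i/K_i) = 6.80 / 2.758 = 2.465 m/day.
In each layer the seepage velocity is v_i = q/n_i, so the layer transit time is t_i = b_i·n_i / q:
  layer 1 (fine sand): t_1 = 1.35 × 0.29 / 2.465 = 0.1588 d
  layer 2 (medium sand): t_2 = 1.96 × 0.26 / 2.465 = 0.2067 d
  layer 3 (karst limestone): t_3 = 13.6 × 0.14 / 2.465 = 0.7723 d
  layer 4 (clean gravel): t_4 = 1.76 × 0.28 / 2.465 = 0.1999 d
Total t = Σ t_i = 1.338 days.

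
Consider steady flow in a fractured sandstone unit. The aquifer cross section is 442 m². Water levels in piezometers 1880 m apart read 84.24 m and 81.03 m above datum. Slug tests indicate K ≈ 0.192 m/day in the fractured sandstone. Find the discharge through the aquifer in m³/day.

Hydraulic gradient i = (84.24 − 81.03) / 1880 = 3.21 / 1880 = 0.001707.
Darcy's law: Q = K · A · i = 0.1920 × 442.0 × 0.001707 = 0.1449 m³/day.

0.145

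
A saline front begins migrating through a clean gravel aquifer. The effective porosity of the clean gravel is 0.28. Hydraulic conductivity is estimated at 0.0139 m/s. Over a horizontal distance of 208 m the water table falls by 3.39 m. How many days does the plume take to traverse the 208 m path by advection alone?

2.98

Convert K: 0.0139 m/s × 86400 = 1201 m/day.
Hydraulic gradient i = Δh / L = 3.39 / 208 = 0.01630.
Darcy flux q = K · i = 1201 × 0.01630 = 19.57 m/day.
Seepage velocity v = q / n_e = 19.57 / 0.28 = 69.90 m/day.
Travel time t = L / v = 208 / 69.90 = 2.975 days.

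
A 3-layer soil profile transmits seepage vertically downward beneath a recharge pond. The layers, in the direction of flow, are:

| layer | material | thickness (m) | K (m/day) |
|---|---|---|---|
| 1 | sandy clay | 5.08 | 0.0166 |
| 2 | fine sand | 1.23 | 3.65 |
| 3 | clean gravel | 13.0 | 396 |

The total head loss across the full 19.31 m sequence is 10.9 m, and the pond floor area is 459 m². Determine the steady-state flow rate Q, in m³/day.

16.3

Flow is perpendicular to layering, so the layers act in series and the equivalent K is the thickness-weighted harmonic mean.
Total thickness L = 5.08 + 1.23 + 13.0 = 19.31 m.
Σ(b_i/K_i) = 5.08/0.0166 + 1.23/3.65 + 13.0/396 = 306.4 d.
K_eq = L / Σ(b_i/K_i) = 19.31 / 306.4 = 0.06302 m/day.
Q = K_eq · A · (Δh/L) = 0.06302 × 459 × (10.9/19.31) = 16.33 m³/day.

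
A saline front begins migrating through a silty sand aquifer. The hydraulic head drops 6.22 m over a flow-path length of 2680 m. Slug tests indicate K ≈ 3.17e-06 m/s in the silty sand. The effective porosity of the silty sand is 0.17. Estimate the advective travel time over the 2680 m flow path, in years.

Convert K: 3.17e-06 m/s × 86400 = 0.2739 m/day.
Hydraulic gradient i = Δh / L = 6.22 / 2680 = 0.002321.
Darcy flux q = K · i = 0.2739 × 0.002321 = 0.0006357 m/day.
Seepage velocity v = q / n_e = 0.0006357 / 0.17 = 0.003739 m/day.
Travel time t = L / v = 2680 / 0.003739 = 7.167e+05 days = 1962 years.

1960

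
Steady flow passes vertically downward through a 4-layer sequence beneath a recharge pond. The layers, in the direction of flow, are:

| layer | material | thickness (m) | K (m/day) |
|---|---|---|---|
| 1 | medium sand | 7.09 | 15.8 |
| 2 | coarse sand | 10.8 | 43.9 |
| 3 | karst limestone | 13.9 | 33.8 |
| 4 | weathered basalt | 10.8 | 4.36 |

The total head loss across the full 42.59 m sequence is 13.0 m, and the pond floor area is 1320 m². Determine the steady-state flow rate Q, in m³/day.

4790

Flow is perpendicular to layering, so the layers act in series and the equivalent K is the thickness-weighted harmonic mean.
Total thickness L = 7.09 + 10.8 + 13.9 + 10.8 = 42.59 m.
Σ(b_i/K_i) = 7.09/15.8 + 10.8/43.9 + 13.9/33.8 + 10.8/4.36 = 3.583 d.
K_eq = L / Σ(b_i/K_i) = 42.59 / 3.583 = 11.89 m/day.
Q = K_eq · A · (Δh/L) = 11.89 × 1320 × (13.0/42.59) = 4789 m³/day.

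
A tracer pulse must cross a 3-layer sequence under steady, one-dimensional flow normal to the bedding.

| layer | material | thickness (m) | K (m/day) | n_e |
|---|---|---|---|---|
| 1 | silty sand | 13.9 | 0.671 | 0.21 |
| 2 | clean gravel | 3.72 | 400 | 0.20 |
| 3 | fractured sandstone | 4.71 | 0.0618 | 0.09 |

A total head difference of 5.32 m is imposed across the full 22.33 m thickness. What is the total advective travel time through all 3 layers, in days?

With flow normal to the layers, continuity requires the same specific discharge q through every layer.
Σ(b_i/K_i) = 13.9/0.671 + 3.72/400 + 4.71/0.0618 = 96.94 d.
q = Δh / Σ(b_i/K_i) = 5.32 / 96.94 = 0.05488 m/day.
In each layer the seepage velocity is v_i = q/n_i, so the layer transit time is t_i = b_i·n_i / q:
  layer 1 (silty sand): t_1 = 13.9 × 0.21 / 0.05488 = 53.19 d
  layer 2 (clean gravel): t_2 = 3.72 × 0.20 / 0.05488 = 13.56 d
  layer 3 (fractured sandstone): t_3 = 4.71 × 0.09 / 0.05488 = 7.724 d
Total t = Σ t_i = 74.47 days.

74.5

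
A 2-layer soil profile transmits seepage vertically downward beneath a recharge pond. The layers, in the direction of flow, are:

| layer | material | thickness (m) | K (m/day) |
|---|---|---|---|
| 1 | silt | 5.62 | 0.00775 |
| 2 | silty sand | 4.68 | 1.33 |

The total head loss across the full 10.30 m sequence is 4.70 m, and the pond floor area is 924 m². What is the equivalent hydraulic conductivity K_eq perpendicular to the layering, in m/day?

0.0141

Flow is perpendicular to layering, so the layers act in series and the equivalent K is the thickness-weighted harmonic mean.
Total thickness L = 5.62 + 4.68 = 10.30 m.
Σ(b_i/K_i) = 5.62/0.00775 + 4.68/1.33 = 728.7 d.
K_eq = L / Σ(b_i/K_i) = 10.30 / 728.7 = 0.01414 m/day.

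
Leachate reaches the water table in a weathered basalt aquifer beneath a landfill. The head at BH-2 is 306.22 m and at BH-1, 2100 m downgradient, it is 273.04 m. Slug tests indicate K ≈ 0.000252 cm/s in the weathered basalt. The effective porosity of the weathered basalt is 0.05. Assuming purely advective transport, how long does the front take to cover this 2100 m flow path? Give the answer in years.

83.6

Convert K: 0.000252 cm/s × 864 = 0.2177 m/day.
Hydraulic gradient i = (306.22 − 273.04) / 2100 = 33.18 / 2100 = 0.01580.
Darcy flux q = K · i = 0.2177 × 0.01580 = 0.003440 m/day.
Seepage velocity v = q / n_e = 0.003440 / 0.05 = 0.06880 m/day.
Travel time t = L / v = 2100 / 0.06880 = 30522 days = 83.57 years.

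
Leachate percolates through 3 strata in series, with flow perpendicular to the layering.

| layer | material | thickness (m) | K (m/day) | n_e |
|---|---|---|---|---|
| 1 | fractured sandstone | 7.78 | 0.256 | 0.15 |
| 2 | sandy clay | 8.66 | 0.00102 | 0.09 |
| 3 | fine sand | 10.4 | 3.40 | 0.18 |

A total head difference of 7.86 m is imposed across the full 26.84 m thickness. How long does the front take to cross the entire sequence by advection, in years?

11.3

With flow normal to the layers, continuity requires the same specific discharge q through every layer.
Σ(b_i/K_i) = 7.78/0.256 + 8.66/0.00102 + 10.4/3.40 = 8524 d.
q = Δh / Σ(b_i/K_i) = 7.86 / 8524 = 0.0009221 m/day.
In each layer the seepage velocity is v_i = q/n_i, so the layer transit time is t_i = b_i·n_i / q:
  layer 1 (fractured sandstone): t_1 = 7.78 × 0.15 / 0.0009221 = 1266 d
  layer 2 (sandy clay): t_2 = 8.66 × 0.09 / 0.0009221 = 845.2 d
  layer 3 (fine sand): t_3 = 10.4 × 0.18 / 0.0009221 = 2030 d
Total t = Σ t_i = 4141 days = 11.34 years.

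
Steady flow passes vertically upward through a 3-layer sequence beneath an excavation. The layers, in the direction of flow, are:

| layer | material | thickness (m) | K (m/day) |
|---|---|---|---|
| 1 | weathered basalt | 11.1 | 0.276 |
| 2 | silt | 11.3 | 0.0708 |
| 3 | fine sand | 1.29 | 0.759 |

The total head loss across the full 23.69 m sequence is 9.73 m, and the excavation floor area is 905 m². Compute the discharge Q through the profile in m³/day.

43.7

Flow is perpendicular to layering, so the layers act in series and the equivalent K is the thickness-weighted harmonic mean.
Total thickness L = 11.1 + 11.3 + 1.29 = 23.69 m.
Σ(b_i/K_i) = 11.1/0.276 + 11.3/0.0708 + 1.29/0.759 = 201.5 d.
K_eq = L / Σ(b_i/K_i) = 23.69 / 201.5 = 0.1176 m/day.
Q = K_eq · A · (Δh/L) = 0.1176 × 905 × (9.73/23.69) = 43.70 m³/day.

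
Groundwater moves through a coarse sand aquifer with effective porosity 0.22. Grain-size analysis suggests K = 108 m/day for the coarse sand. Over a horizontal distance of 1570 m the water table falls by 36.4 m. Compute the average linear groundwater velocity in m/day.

Hydraulic gradient i = Δh / L = 36.4 / 1570 = 0.02318.
Darcy flux q = K · i = 108.0 × 0.02318 = 2.504 m/day.
Seepage velocity v = q / n_e = 2.504 / 0.22 = 11.38 m/day.

11.4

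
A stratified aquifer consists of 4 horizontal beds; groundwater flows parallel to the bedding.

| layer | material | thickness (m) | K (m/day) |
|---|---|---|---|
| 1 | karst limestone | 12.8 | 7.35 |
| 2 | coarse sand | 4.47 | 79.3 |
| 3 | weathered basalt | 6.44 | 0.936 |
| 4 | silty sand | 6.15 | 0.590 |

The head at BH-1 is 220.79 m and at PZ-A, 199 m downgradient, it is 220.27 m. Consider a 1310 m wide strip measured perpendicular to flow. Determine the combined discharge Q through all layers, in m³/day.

1570

Flow is parallel to layering, so each bed carries its own Darcy discharge and the transmissivities add.
Σ(K_i·b_i) = 7.35×12.8 + 79.3×4.47 + 0.936×6.44 + 0.590×6.15 = 458.2 m²/day.
Hydraulic gradient i = (220.79 − 220.27) / 199 = 0.52 / 199 = 0.002613.
Q = Σ(K_i·b_i) · W · i = 458.2 × 1310 × 0.002613 = 1568 m³/day.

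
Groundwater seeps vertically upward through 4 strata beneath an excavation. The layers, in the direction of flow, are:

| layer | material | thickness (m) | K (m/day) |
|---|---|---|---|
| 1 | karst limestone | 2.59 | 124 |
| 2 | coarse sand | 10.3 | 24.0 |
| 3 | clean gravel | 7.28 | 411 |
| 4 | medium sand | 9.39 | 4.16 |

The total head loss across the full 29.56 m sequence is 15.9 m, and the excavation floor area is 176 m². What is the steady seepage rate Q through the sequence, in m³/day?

Flow is perpendicular to layering, so the layers act in series and the equivalent K is the thickness-weighted harmonic mean.
Total thickness L = 2.59 + 10.3 + 7.28 + 9.39 = 29.56 m.
Σ(b_i/K_i) = 2.59/124 + 10.3/24.0 + 7.28/411 + 9.39/4.16 = 2.725 d.
K_eq = L / Σ(b_i/K_i) = 29.56 / 2.725 = 10.85 m/day.
Q = K_eq · A · (Δh/L) = 10.85 × 176 × (15.9/29.56) = 1027 m³/day.

1030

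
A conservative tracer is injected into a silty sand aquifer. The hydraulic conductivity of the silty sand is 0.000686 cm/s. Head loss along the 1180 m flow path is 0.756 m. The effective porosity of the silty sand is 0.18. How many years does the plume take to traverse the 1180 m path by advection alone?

Convert K: 0.000686 cm/s × 864 = 0.5927 m/day.
Hydraulic gradient i = Δh / L = 0.756 / 1180 = 0.0006407.
Darcy flux q = K · i = 0.5927 × 0.0006407 = 0.0003797 m/day.
Seepage velocity v = q / n_e = 0.0003797 / 0.18 = 0.002110 m/day.
Travel time t = L / v = 1180 / 0.002110 = 5.593e+05 days = 1531 years.

1530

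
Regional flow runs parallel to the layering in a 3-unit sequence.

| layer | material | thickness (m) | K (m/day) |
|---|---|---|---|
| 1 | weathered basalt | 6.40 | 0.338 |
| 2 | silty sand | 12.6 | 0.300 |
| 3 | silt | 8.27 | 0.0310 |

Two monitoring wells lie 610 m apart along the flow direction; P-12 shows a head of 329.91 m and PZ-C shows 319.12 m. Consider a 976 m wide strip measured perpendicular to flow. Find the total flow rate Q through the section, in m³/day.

Flow is parallel to layering, so each bed carries its own Darcy discharge and the transmissivities add.
Σ(K_i·b_i) = 0.338×6.40 + 0.300×12.6 + 0.0310×8.27 = 6.200 m²/day.
Hydraulic gradient i = (329.91 − 319.12) / 610 = 10.79 / 610 = 0.01769.
Q = Σ(K_i·b_i) · W · i = 6.200 × 976 × 0.01769 = 107.0 m³/day.

107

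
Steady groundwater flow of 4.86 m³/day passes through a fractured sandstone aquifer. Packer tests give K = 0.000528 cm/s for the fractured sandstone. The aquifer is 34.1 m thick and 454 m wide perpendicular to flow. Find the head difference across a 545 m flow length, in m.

0.375

Convert K: 0.000528 cm/s × 864 = 0.4562 m/day.
Cross-sectional area A = 454 × 34.1 = 15481 m².
From Q = K·A·i, i = Q / (K·A) = 4.86 / (0.4562 × 15481) = 0.0006881.
Head loss Δh = i · L = 0.0006881 × 545 = 0.3750 m.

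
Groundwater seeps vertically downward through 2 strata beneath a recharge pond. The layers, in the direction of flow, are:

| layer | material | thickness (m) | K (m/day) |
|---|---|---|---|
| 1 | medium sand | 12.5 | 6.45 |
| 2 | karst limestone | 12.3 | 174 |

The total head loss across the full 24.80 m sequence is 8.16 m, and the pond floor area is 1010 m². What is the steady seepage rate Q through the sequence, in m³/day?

Flow is perpendicular to layering, so the layers act in series and the equivalent K is the thickness-weighted harmonic mean.
Total thickness L = 12.5 + 12.3 = 24.80 m.
Σ(b_i/K_i) = 12.5/6.45 + 12.3/174 = 2.009 d.
K_eq = L / Σ(b_i/K_i) = 24.80 / 2.009 = 12.35 m/day.
Q = K_eq · A · (Δh/L) = 12.35 × 1010 × (8.16/24.80) = 4103 m³/day.

4100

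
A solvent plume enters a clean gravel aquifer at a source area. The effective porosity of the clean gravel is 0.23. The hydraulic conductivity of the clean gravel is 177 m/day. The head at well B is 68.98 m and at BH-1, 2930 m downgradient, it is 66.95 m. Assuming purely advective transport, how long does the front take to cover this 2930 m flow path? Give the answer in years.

Hydraulic gradient i = (68.98 − 66.95) / 2930 = 2.03 / 2930 = 0.0006928.
Darcy flux q = K · i = 177.0 × 0.0006928 = 0.1226 m/day.
Seepage velocity v = q / n_e = 0.1226 / 0.23 = 0.5332 m/day.
Travel time t = L / v = 2930 / 0.5332 = 5495 days = 15.05 years.

15.0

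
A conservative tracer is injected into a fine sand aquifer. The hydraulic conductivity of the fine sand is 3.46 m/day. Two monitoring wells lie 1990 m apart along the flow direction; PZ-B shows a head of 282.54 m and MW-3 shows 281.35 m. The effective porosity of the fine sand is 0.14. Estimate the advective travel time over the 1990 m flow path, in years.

369

Hydraulic gradient i = (282.54 − 281.35) / 1990 = 1.19 / 1990 = 0.0005980.
Darcy flux q = K · i = 3.460 × 0.0005980 = 0.002069 m/day.
Seepage velocity v = q / n_e = 0.002069 / 0.14 = 0.01478 m/day.
Travel time t = L / v = 1990 / 0.01478 = 1.347e+05 days = 368.7 years.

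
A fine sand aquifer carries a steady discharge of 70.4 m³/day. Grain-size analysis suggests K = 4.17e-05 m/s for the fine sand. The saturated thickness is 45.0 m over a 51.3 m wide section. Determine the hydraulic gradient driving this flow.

Convert K: 4.17e-05 m/s × 86400 = 3.603 m/day.
Cross-sectional area A = 51.3 × 45.0 = 2308 m².
From Q = K·A·i, i = Q / (K·A) = 70.4 / (3.603 × 2308) = 0.008464.

0.00846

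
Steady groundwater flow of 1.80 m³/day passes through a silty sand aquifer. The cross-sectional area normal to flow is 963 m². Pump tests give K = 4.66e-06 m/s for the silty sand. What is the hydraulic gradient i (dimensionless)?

0.00464

Convert K: 4.66e-06 m/s × 86400 = 0.4026 m/day.
From Q = K·A·i, i = Q / (K·A) = 1.80 / (0.4026 × 963.0) = 0.004642.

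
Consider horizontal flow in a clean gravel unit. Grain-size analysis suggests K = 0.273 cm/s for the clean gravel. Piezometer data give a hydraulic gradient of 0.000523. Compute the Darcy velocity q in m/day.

Convert K: 0.273 cm/s × 864 = 235.9 m/day.
Hydraulic gradient i = 0.000523.
Specific discharge q = K · i = 235.9 × 0.0005230 = 0.1234 m/day.

0.123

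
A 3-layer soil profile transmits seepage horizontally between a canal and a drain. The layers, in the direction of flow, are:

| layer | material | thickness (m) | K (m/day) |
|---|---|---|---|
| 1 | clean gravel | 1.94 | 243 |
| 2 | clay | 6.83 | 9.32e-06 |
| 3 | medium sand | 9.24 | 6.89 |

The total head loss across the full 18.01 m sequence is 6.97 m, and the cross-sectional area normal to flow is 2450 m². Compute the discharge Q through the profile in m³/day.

Flow is perpendicular to layering, so the layers act in series and the equivalent K is the thickness-weighted harmonic mean.
Total thickness L = 1.94 + 6.83 + 9.24 = 18.01 m.
Σ(b_i/K_i) = 1.94/243 + 6.83/9.32e-06 + 9.24/6.89 = 7.328e+05 d.
K_eq = L / Σ(b_i/K_i) = 18.01 / 7.328e+05 = 2.458e-05 m/day.
Q = K_eq · A · (Δh/L) = 2.458e-05 × 2450 × (6.97/18.01) = 0.02330 m³/day.

0.0233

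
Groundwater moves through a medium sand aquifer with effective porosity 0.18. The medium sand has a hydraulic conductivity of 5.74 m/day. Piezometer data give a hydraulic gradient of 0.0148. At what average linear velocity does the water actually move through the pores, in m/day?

Hydraulic gradient i = 0.0148.
Darcy flux q = K · i = 5.740 × 0.01480 = 0.08495 m/day.
Seepage velocity v = q / n_e = 0.08495 / 0.18 = 0.4720 m/day.

0.472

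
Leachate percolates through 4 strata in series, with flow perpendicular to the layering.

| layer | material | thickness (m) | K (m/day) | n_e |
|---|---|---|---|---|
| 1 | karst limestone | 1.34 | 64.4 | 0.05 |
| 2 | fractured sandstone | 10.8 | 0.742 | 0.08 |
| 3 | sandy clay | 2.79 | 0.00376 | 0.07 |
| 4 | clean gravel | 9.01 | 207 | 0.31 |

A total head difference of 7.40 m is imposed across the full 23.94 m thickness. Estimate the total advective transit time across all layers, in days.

With flow normal to the layers, continuity requires the same specific discharge q through every layer.
Σ(b_i/K_i) = 1.34/64.4 + 10.8/0.742 + 2.79/0.00376 + 9.01/207 = 756.6 d.
q = Δh / Σ(b_i/K_i) = 7.40 / 756.6 = 0.009780 m/day.
In each layer the seepage velocity is v_i = q/n_i, so the layer transit time is t_i = b_i·n_i / q:
  layer 1 (karst limestone): t_1 = 1.34 × 0.05 / 0.009780 = 6.851 d
  layer 2 (fractured sandstone): t_2 = 10.8 × 0.08 / 0.009780 = 88.34 d
  layer 3 (sandy clay): t_3 = 2.79 × 0.07 / 0.009780 = 19.97 d
  layer 4 (clean gravel): t_4 = 9.01 × 0.31 / 0.009780 = 285.6 d
Total t = Σ t_i = 400.8 days.

401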